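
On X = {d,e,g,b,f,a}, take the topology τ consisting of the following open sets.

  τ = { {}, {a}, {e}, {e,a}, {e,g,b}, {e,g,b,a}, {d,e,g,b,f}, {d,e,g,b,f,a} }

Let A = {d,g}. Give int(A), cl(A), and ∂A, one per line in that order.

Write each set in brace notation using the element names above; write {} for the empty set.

interior: largest open inside A is {} (from {})
cl via duality: int({e,b,f,a}) = {e,a}, so X∖{e,a} = {d,g,b,f}
cl∖int = {d,g,b,f}

int(A) = {}
cl(A)  = {d,g,b,f}
∂A     = {d,g,b,f}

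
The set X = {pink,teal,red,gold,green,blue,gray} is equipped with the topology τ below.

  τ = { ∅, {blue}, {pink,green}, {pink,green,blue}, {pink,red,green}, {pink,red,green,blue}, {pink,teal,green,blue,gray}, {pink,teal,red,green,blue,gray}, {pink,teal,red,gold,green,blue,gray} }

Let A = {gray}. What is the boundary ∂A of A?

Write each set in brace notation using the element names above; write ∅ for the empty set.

{teal,gold,gray}

U open, U⊆A: ∅. int(A) = ⋃ = ∅
X∖A={pink,teal,red,gold,green,blue}, int(X∖A)={pink,red,green,blue}, hence cl(A)={teal,gold,gray}
∂A: remove int from cl → {teal,gold,gray}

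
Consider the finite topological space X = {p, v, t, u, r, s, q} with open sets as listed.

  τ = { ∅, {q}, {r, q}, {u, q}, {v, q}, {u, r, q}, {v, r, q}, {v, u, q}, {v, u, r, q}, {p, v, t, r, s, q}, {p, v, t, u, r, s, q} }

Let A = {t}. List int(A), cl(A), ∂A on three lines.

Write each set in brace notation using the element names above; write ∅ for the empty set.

U open, U⊆A: ∅. int(A) = ⋃ = ∅
X∖A={p, v, u, r, s, q}, int(X∖A)={v, u, r, q}, hence cl(A)={p, t, s}
∂A: remove int from cl → {p, t, s}

int(A) = ∅
cl(A)  = {p, t, s}
∂A     = {p, t, s}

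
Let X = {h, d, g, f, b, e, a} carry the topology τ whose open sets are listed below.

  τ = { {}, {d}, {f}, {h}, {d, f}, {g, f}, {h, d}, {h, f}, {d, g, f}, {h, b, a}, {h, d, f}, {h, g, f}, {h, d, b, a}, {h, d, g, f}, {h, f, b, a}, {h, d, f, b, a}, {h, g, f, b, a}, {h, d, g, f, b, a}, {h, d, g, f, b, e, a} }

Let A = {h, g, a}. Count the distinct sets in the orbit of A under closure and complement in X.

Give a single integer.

closure: X∖int(X∖A) = X∖{d, f} = {h, g, b, e, a}
Let k=closure and c=complement:
  1. A     = {h, g, a}
  2. kA    = {h, g, b, e, a}
  3. cA    = {d, f, b, e}
  4. ckA   = {d, f}
  5. kcA   = {d, g, f, b, e, a}
  6. kckA  = {d, g, f, e}
  7. ckcA  = {h}
  8. ckckA = {h, b, a}
  9. kckcA = {h, b, e, a}
  10. ckckcA = {d, g, f}
— saturated at 10

10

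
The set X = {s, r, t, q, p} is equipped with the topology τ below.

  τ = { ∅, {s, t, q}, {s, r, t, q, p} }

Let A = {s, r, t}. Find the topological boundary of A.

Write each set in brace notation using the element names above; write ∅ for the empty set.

U open, U⊆A: ∅. int(A) = ⋃ = ∅
X∖A={q, p}, int(X∖A)=∅, hence cl(A)={s, r, t, q, p}
∂A: remove int from cl → {s, r, t, q, p}

{s, r, t, q, p}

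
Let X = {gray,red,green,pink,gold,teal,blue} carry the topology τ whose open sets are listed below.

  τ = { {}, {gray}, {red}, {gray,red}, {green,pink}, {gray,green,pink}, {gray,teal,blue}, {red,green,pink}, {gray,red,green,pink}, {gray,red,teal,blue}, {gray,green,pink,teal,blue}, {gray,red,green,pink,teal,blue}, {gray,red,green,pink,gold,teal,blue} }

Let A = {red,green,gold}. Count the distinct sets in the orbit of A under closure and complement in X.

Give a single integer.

X∖A={gray,pink,teal,blue}, int(X∖A)={gray,teal,blue}, hence cl(A)={red,green,pink,gold}
Orbit (k=closure, c=complement):
  1. A     = {red,green,gold}
  2. kA    = {red,green,pink,gold}
  3. cA    = {gray,pink,teal,blue}
  4. ckA   = {gray,teal,blue}
  5. kcA   = {gray,green,pink,gold,teal,blue}
  6. kckA  = {gray,gold,teal,blue}
  7. ckcA  = {red}
  8. ckckA = {red,green,pink}
  9. kckcA = {red,gold}
  10. ckckcA = {gray,green,pink,teal,blue}
(closed under both — stop)

10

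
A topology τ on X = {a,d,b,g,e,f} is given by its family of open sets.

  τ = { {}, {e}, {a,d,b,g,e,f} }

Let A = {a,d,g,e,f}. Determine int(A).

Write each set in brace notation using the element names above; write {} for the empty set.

{e}

interior: largest open inside A is {e} (from {}, {e})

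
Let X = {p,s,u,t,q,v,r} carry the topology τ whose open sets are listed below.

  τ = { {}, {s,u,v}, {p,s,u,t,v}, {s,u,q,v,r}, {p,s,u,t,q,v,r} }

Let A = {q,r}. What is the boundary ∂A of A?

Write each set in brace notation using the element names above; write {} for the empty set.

{q,r}

opens ⊆ A: {}; union → int = {}
complement {p,s,u,t,v}; its interior {p,s,u,t,v}; cl(A) = X∖{p,s,u,t,v} = {q,r}
boundary = {q,r} ∖ {} = {q,r}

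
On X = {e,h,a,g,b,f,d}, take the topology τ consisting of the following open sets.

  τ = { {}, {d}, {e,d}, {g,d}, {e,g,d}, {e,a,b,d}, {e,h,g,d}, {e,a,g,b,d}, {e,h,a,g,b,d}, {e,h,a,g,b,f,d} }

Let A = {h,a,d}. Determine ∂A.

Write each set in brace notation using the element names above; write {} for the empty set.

{e,h,a,g,b,f}

opens ⊆ A: {}, {d}; union → int = {d}
complement {e,g,b,f}; its interior {}; cl(A) = X∖{} = {e,h,a,g,b,f,d}
boundary = {e,h,a,g,b,f,d} ∖ {d} = {e,h,a,g,b,f}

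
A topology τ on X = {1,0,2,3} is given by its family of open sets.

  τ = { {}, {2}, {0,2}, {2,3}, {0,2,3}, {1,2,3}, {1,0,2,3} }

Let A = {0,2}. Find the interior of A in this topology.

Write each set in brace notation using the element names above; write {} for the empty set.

U open, U⊆A: {}, {2}, {0,2}. int(A) = ⋃ = {0,2}

{0,2}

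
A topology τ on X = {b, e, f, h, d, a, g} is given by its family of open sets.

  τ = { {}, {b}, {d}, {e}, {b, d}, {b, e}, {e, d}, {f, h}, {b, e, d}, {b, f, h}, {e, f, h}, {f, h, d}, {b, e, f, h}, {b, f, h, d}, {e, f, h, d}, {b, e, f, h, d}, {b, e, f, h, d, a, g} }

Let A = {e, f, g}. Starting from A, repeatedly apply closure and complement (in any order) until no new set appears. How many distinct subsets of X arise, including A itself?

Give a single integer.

cl via duality: int({b, h, d, a}) = {b, d}, so X∖{b, d} = {e, f, h, a, g}
Write k for closure, c for complement:
  1. A     = {e, f, g}
  2. kA    = {e, f, h, a, g}
  3. cA    = {b, h, d, a}
  4. ckA   = {b, d}
  5. kcA   = {b, f, h, d, a, g}
  6. kckA  = {b, d, a, g}
  7. ckcA  = {e}
  8. ckckA = {e, f, h}
  9. kckcA = {e, a, g}
  10. ckckcA = {b, f, h, d}
applying k or c yields no new set

10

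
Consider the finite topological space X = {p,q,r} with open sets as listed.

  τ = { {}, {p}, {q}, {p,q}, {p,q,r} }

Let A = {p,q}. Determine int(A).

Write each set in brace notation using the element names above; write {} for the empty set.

{p,q}

opens ⊆ A: {}, {q}, {p}, {p,q}; union → int = {p,q}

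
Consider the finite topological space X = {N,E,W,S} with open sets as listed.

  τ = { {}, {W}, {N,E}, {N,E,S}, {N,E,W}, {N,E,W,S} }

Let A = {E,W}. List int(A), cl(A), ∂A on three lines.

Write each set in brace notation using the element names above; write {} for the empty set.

int(A) = {W}
cl(A)  = {N,E,W,S}
∂A     = {N,E,S}

interior: largest open inside A is {W} (from {}, {W})
cl via duality: int({N,S}) = {}, so X∖{} = {N,E,W,S}
cl∖int = {N,E,S}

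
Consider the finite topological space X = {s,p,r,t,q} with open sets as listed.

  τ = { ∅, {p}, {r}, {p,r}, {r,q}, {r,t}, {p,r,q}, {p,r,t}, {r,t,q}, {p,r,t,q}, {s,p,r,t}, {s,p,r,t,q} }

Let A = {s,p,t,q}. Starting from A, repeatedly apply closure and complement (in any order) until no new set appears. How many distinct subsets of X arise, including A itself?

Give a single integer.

6

X∖A={r}, int(X∖A)={r}, hence cl(A)={s,p,t,q}
Orbit (k=closure, c=complement):
  1. A     = {s,p,t,q}
  2. cA    = {r}
  3. kcA   = {s,r,t,q}
  4. ckcA  = {p}
  5. kckcA = {s,p}
  6. ckckcA = {r,t,q}
(closed under both — stop)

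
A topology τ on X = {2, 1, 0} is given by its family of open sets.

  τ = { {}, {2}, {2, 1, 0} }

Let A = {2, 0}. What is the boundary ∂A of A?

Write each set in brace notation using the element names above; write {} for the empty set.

open subsets of A: {}, {2}; so int(A) = {2}
closure: X∖int(X∖A) = X∖{} = {2, 1, 0}
∂A = {2, 1, 0} minus {2} = {1, 0}

{1, 0}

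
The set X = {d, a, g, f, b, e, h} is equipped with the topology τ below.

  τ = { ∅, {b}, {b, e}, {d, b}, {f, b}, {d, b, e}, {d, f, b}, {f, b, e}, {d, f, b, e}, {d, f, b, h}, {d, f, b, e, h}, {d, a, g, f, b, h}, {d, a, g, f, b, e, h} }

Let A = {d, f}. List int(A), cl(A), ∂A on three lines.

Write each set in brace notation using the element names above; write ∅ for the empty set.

open subsets of A: ∅; so int(A) = ∅
closure: X∖int(X∖A) = X∖{b, e} = {d, a, g, f, h}
∂A = {d, a, g, f, h} minus ∅ = {d, a, g, f, h}

int(A) = ∅
cl(A)  = {d, a, g, f, h}
∂A     = {d, a, g, f, h}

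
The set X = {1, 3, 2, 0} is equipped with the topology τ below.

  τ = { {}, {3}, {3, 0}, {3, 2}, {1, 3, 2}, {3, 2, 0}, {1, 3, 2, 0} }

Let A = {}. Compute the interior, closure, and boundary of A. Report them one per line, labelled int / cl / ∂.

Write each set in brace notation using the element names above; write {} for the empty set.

U open, U⊆A: {}. int(A) = ⋃ = {}
X∖A={1, 3, 2, 0}, int(X∖A)={1, 3, 2, 0}, hence cl(A)={}
∂A: remove int from cl → {}

int(A) = {}
cl(A)  = {}
∂A     = {}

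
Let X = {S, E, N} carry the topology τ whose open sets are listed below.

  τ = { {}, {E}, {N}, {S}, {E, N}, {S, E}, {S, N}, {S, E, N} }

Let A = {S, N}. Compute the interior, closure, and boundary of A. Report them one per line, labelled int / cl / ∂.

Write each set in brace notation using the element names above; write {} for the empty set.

int(A) = {S, N}
cl(A)  = {S, N}
∂A     = {}

U open, U⊆A: {}, {S}, {N}, {S, N}. int(A) = ⋃ = {S, N}
X∖A={E}, int(X∖A)={E}, hence cl(A)={S, N}
∂A: remove int from cl → {}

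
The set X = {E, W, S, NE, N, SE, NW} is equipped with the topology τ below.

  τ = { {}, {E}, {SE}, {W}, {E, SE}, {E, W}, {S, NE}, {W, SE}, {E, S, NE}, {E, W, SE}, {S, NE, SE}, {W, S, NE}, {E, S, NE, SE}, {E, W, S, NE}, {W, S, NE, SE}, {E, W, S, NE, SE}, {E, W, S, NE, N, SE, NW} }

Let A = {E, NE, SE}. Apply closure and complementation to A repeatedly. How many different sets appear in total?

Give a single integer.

complement {W, S, N, NW}; its interior {W}; cl(A) = X∖{W} = {E, S, NE, N, SE, NW}
With k = closure, c = complement:
  1. A     = {E, NE, SE}
  2. kA    = {E, S, NE, N, SE, NW}
  3. cA    = {W, S, N, NW}
  4. ckA   = {W}
  5. kcA   = {W, S, NE, N, NW}
  6. kckA  = {W, N, NW}
  7. ckcA  = {E, SE}
  8. ckckA = {E, S, NE, SE}
  9. kckcA = {E, N, SE, NW}
  10. ckckcA = {W, S, NE}
k, c of each give nothing new

10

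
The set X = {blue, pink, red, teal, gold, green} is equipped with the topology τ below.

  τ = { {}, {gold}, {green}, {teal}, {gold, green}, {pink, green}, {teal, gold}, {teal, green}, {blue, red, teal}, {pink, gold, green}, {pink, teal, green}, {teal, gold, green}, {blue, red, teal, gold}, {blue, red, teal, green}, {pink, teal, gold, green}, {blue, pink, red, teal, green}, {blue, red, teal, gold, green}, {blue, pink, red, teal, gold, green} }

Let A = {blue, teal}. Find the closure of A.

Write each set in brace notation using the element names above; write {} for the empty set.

X∖A={pink, red, gold, green}, int(X∖A)={pink, gold, green}, hence cl(A)={blue, red, teal}

{blue, red, teal}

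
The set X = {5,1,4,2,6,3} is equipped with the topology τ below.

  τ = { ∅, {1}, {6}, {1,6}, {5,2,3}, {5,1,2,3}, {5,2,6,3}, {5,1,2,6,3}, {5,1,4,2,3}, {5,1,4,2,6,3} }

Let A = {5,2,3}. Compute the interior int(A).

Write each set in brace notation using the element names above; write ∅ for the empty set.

U open, U⊆A: ∅, {5,2,3}. int(A) = ⋃ = {5,2,3}

{5,2,3}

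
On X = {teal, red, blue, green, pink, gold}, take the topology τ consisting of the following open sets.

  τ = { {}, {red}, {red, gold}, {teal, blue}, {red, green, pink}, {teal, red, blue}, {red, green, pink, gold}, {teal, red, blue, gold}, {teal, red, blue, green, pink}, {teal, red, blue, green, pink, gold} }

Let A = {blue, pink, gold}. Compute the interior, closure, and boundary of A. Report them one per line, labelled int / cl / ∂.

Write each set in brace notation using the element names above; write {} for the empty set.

U open, U⊆A: {}. int(A) = ⋃ = {}
X∖A={teal, red, green}, int(X∖A)={red}, hence cl(A)={teal, blue, green, pink, gold}
∂A: remove int from cl → {teal, blue, green, pink, gold}

int(A) = {}
cl(A)  = {teal, blue, green, pink, gold}
∂A     = {teal, blue, green, pink, gold}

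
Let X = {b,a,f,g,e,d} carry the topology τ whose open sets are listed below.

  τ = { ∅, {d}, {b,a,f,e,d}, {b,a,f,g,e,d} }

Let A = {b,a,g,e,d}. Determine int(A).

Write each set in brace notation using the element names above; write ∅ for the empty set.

opens ⊆ A: ∅, {d}; union → int = {d}

{d}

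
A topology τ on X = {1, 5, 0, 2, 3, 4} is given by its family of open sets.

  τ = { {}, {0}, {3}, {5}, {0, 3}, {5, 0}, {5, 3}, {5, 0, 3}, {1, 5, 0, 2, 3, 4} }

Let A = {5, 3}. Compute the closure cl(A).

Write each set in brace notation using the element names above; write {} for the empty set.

closure: X∖int(X∖A) = X∖{0} = {1, 5, 2, 3, 4}

{1, 5, 2, 3, 4}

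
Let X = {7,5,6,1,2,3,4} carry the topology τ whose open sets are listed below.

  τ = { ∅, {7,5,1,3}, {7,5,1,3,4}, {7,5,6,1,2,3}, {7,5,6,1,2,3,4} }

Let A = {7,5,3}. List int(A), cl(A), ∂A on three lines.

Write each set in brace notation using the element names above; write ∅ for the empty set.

int(A) = ∅
cl(A)  = {7,5,6,1,2,3,4}
∂A     = {7,5,6,1,2,3,4}

open subsets of A: ∅; so int(A) = ∅
closure: X∖int(X∖A) = X∖∅ = {7,5,6,1,2,3,4}
∂A = {7,5,6,1,2,3,4} minus ∅ = {7,5,6,1,2,3,4}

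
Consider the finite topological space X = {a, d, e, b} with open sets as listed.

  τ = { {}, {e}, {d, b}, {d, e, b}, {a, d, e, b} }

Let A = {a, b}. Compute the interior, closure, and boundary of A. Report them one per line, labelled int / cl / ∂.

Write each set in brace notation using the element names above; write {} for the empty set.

int(A) = {}
cl(A)  = {a, d, b}
∂A     = {a, d, b}

U open, U⊆A: {}. int(A) = ⋃ = {}
X∖A={d, e}, int(X∖A)={e}, hence cl(A)={a, d, b}
∂A: remove int from cl → {a, d, b}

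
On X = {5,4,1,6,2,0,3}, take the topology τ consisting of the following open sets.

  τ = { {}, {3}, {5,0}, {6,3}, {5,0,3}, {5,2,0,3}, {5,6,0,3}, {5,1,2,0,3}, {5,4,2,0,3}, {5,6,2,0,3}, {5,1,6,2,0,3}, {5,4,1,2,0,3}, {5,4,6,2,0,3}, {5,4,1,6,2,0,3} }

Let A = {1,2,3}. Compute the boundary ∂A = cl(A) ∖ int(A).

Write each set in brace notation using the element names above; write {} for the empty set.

open subsets of A: {}, {3}; so int(A) = {3}
closure: X∖int(X∖A) = X∖{5,0} = {4,1,6,2,3}
∂A = {4,1,6,2,3} minus {3} = {4,1,6,2}

{4,1,6,2}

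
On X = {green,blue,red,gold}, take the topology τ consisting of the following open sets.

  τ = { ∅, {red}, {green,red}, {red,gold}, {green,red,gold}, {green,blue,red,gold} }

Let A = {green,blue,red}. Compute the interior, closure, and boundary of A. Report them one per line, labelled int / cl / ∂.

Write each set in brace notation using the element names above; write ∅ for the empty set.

opens ⊆ A: ∅, {red}, {green,red}; union → int = {green,red}
complement {gold}; its interior ∅; cl(A) = X∖∅ = {green,blue,red,gold}
boundary = {green,blue,red,gold} ∖ {green,red} = {blue,gold}

int(A) = {green,red}
cl(A)  = {green,blue,red,gold}
∂A     = {blue,gold}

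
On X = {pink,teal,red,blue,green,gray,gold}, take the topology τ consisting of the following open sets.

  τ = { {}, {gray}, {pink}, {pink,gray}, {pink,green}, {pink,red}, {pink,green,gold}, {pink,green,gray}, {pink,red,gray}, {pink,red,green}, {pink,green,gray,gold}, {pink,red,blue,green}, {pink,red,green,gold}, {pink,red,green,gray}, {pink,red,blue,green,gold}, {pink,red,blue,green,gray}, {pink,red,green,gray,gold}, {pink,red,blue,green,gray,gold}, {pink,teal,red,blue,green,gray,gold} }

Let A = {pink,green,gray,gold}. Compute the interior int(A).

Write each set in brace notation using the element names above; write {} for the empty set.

{pink,green,gray,gold}

interior: largest open inside A is {pink,green,gray,gold} (from {}, {pink}, {gray}, {pink,gray}, {pink,green}, {pink,green,gold}, {pink,green,gray}, {pink,green,gray,gold})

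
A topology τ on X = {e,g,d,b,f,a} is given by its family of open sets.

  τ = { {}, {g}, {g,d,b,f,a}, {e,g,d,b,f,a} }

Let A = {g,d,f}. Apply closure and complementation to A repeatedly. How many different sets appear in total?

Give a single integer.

X∖A={e,b,a}, int(X∖A)={}, hence cl(A)={e,g,d,b,f,a}
Orbit (k=closure, c=complement):
  1. A     = {g,d,f}
  2. kA    = {e,g,d,b,f,a}
  3. cA    = {e,b,a}
  4. ckA   = {}
  5. kcA   = {e,d,b,f,a}
  6. ckcA  = {g}
(closed under both — stop)

6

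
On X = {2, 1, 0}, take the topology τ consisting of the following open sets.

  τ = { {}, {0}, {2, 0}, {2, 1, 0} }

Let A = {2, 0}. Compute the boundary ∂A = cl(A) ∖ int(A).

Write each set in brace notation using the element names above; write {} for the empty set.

open subsets of A: {}, {0}, {2, 0}; so int(A) = {2, 0}
closure: X∖int(X∖A) = X∖{} = {2, 1, 0}
∂A = {2, 1, 0} minus {2, 0} = {1}

{1}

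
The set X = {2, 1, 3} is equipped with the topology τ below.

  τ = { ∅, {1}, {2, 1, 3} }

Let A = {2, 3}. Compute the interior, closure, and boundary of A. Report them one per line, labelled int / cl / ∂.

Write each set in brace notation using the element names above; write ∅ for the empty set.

interior: largest open inside A is ∅ (from ∅)
cl via duality: int({1}) = {1}, so X∖{1} = {2, 3}
cl∖int = {2, 3}

int(A) = ∅
cl(A)  = {2, 3}
∂A     = {2, 3}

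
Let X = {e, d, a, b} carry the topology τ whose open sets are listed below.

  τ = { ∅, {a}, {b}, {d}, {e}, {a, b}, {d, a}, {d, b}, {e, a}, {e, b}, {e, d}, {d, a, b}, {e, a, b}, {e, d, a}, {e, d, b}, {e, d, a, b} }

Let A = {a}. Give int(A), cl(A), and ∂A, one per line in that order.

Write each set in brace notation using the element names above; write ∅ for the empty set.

U open, U⊆A: ∅, {a}. int(A) = ⋃ = {a}
X∖A={e, d, b}, int(X∖A)={e, d, b}, hence cl(A)={a}
∂A: remove int from cl → ∅

int(A) = {a}
cl(A)  = {a}
∂A     = ∅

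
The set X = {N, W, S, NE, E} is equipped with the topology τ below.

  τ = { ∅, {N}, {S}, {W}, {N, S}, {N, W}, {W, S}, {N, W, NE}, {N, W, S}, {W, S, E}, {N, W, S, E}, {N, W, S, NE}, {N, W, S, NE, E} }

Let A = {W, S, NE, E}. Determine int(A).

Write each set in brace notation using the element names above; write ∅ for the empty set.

{W, S, E}

opens ⊆ A: ∅, {S}, {W}, {W, S}, {W, S, E}; union → int = {W, S, E}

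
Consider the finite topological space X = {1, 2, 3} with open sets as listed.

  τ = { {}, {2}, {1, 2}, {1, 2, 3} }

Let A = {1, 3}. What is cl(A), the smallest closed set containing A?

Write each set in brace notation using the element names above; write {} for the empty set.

{1, 3}

X∖A={2}, int(X∖A)={2}, hence cl(A)={1, 3}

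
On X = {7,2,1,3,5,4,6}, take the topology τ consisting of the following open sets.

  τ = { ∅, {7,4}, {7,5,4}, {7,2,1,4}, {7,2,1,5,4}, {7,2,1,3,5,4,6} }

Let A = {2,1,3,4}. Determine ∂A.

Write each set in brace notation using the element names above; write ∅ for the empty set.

opens ⊆ A: ∅; union → int = ∅
complement {7,5,6}; its interior ∅; cl(A) = X∖∅ = {7,2,1,3,5,4,6}
boundary = {7,2,1,3,5,4,6} ∖ ∅ = {7,2,1,3,5,4,6}

{7,2,1,3,5,4,6}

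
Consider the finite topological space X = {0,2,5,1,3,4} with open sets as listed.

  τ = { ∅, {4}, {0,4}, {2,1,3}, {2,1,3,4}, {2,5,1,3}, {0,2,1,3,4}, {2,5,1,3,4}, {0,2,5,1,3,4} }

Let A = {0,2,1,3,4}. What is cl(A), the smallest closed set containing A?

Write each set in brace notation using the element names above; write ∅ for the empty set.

complement {5}; its interior ∅; cl(A) = X∖∅ = {0,2,5,1,3,4}

{0,2,5,1,3,4}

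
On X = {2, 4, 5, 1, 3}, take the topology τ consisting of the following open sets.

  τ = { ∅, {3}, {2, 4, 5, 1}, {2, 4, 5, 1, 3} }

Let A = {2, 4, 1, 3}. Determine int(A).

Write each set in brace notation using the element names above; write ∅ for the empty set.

{3}

U open, U⊆A: ∅, {3}. int(A) = ⋃ = {3}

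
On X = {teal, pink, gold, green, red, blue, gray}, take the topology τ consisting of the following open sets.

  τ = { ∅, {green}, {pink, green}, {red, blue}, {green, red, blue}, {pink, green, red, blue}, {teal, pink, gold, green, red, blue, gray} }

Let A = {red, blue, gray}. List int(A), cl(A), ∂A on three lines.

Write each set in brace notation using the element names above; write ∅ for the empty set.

open subsets of A: ∅, {red, blue}; so int(A) = {red, blue}
closure: X∖int(X∖A) = X∖{pink, green} = {teal, gold, red, blue, gray}
∂A = {teal, gold, red, blue, gray} minus {red, blue} = {teal, gold, gray}

int(A) = {red, blue}
cl(A)  = {teal, gold, red, blue, gray}
∂A     = {teal, gold, gray}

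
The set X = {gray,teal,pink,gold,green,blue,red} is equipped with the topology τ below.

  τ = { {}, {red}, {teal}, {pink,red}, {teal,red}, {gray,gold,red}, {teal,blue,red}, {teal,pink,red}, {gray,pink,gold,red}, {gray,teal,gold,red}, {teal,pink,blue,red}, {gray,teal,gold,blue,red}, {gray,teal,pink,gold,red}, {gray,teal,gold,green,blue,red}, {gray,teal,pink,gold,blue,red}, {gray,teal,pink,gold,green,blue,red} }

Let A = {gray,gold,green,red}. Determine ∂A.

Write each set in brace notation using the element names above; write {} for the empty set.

{pink,green,blue}

opens ⊆ A: {}, {red}, {gray,gold,red}; union → int = {gray,gold,red}
complement {teal,pink,blue}; its interior {teal}; cl(A) = X∖{teal} = {gray,pink,gold,green,blue,red}
boundary = {gray,pink,gold,green,blue,red} ∖ {gray,gold,red} = {pink,green,blue}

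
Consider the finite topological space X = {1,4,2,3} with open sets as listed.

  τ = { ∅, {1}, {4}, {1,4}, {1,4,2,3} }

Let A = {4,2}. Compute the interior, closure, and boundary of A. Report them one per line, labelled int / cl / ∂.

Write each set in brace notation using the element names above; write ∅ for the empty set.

opens ⊆ A: ∅, {4}; union → int = {4}
complement {1,3}; its interior {1}; cl(A) = X∖{1} = {4,2,3}
boundary = {4,2,3} ∖ {4} = {2,3}

int(A) = {4}
cl(A)  = {4,2,3}
∂A     = {2,3}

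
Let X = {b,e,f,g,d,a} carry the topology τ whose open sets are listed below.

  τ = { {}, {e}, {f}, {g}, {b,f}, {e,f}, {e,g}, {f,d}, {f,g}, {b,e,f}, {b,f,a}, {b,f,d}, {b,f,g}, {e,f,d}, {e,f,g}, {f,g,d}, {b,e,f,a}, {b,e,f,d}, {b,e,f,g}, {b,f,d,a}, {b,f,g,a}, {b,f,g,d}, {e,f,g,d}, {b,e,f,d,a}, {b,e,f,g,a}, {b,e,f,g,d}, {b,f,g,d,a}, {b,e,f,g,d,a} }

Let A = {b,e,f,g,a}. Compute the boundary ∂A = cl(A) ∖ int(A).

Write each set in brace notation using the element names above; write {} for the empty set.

{d}

U open, U⊆A: {}, {f}, {e}, {g}, {e,g}, {b,f}, {f,g}, {e,f}, {b,f,a}, {b,e,f}, {e,f,g}, {b,f,g}, {b,e,f,g}, {b,e,f,a}, {b,f,g,a}, {b,e,f,g,a}. int(A) = ⋃ = {b,e,f,g,a}
X∖A={d}, int(X∖A)={}, hence cl(A)={b,e,f,g,d,a}
∂A: remove int from cl → {d}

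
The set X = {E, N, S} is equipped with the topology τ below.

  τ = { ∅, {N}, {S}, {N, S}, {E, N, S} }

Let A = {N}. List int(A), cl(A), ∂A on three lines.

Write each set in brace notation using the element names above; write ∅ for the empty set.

U open, U⊆A: ∅, {N}. int(A) = ⋃ = {N}
X∖A={E, S}, int(X∖A)={S}, hence cl(A)={E, N}
∂A: remove int from cl → {E}

int(A) = {N}
cl(A)  = {E, N}
∂A     = {E}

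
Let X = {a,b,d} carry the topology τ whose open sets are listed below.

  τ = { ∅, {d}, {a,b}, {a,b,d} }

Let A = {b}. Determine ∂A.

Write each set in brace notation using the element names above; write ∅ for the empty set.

{a,b}

opens ⊆ A: ∅; union → int = ∅
complement {a,d}; its interior {d}; cl(A) = X∖{d} = {a,b}
boundary = {a,b} ∖ ∅ = {a,b}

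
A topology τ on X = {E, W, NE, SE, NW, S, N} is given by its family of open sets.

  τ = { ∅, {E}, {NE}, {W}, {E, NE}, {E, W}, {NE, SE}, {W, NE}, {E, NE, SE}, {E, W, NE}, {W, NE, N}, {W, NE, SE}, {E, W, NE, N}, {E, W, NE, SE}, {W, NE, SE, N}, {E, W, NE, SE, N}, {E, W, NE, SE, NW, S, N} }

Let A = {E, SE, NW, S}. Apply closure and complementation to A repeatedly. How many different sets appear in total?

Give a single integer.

6

cl via duality: int({W, NE, N}) = {W, NE, N}, so X∖{W, NE, N} = {E, SE, NW, S}
Write k for closure, c for complement:
  1. A     = {E, SE, NW, S}
  2. cA    = {W, NE, N}
  3. kcA   = {W, NE, SE, NW, S, N}
  4. ckcA  = {E}
  5. kckcA = {E, NW, S}
  6. ckckcA = {W, NE, SE, N}
applying k or c yields no new set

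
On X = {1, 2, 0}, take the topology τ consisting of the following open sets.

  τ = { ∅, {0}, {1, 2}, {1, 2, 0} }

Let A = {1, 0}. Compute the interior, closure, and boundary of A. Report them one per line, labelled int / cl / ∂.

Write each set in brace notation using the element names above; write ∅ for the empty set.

int(A) = {0}
cl(A)  = {1, 2, 0}
∂A     = {1, 2}

opens ⊆ A: ∅, {0}; union → int = {0}
complement {2}; its interior ∅; cl(A) = X∖∅ = {1, 2, 0}
boundary = {1, 2, 0} ∖ {0} = {1, 2}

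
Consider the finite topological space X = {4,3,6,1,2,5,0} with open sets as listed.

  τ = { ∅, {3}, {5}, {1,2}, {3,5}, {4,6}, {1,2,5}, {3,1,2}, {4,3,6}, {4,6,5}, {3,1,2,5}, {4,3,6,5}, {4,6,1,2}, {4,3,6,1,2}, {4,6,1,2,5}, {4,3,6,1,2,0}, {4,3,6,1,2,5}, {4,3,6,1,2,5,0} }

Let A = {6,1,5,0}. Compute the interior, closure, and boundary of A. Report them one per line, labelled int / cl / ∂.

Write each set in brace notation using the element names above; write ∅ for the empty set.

int(A) = {5}
cl(A)  = {4,6,1,2,5,0}
∂A     = {4,6,1,2,0}

opens ⊆ A: ∅, {5}; union → int = {5}
complement {4,3,2}; its interior {3}; cl(A) = X∖{3} = {4,6,1,2,5,0}
boundary = {4,6,1,2,5,0} ∖ {5} = {4,6,1,2,0}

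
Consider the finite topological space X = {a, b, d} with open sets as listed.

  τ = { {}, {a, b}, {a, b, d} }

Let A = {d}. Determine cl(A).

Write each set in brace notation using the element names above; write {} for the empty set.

cl via duality: int({a, b}) = {a, b}, so X∖{a, b} = {d}

{d}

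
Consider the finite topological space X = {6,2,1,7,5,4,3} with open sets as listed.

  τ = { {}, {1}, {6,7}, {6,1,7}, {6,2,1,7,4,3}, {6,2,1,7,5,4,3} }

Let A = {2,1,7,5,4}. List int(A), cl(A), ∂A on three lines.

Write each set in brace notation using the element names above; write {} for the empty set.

interior: largest open inside A is {1} (from {}, {1})
cl via duality: int({6,3}) = {}, so X∖{} = {6,2,1,7,5,4,3}
cl∖int = {6,2,7,5,4,3}

int(A) = {1}
cl(A)  = {6,2,1,7,5,4,3}
∂A     = {6,2,7,5,4,3}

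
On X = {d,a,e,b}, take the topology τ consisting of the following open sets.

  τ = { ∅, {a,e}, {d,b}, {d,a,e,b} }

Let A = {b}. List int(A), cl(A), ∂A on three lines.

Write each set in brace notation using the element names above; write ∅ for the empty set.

U open, U⊆A: ∅. int(A) = ⋃ = ∅
X∖A={d,a,e}, int(X∖A)={a,e}, hence cl(A)={d,b}
∂A: remove int from cl → {d,b}

int(A) = ∅
cl(A)  = {d,b}
∂A     = {d,b}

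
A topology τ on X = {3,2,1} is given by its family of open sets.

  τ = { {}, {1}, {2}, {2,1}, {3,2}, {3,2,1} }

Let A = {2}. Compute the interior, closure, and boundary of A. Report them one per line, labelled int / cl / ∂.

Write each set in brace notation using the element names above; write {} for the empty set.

open subsets of A: {}, {2}; so int(A) = {2}
closure: X∖int(X∖A) = X∖{1} = {3,2}
∂A = {3,2} minus {2} = {3}

int(A) = {2}
cl(A)  = {3,2}
∂A     = {3}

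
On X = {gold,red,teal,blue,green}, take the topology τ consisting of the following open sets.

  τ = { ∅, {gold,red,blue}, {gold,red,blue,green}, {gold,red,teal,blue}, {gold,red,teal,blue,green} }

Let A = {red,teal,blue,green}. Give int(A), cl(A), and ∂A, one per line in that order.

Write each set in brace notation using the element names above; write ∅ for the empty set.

int(A) = ∅
cl(A)  = {gold,red,teal,blue,green}
∂A     = {gold,red,teal,blue,green}

open subsets of A: ∅; so int(A) = ∅
closure: X∖int(X∖A) = X∖∅ = {gold,red,teal,blue,green}
∂A = {gold,red,teal,blue,green} minus ∅ = {gold,red,teal,blue,green}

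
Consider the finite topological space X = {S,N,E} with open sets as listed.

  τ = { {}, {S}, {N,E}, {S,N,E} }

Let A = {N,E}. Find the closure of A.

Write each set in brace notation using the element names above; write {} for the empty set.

{N,E}

cl via duality: int({S}) = {S}, so X∖{S} = {N,E}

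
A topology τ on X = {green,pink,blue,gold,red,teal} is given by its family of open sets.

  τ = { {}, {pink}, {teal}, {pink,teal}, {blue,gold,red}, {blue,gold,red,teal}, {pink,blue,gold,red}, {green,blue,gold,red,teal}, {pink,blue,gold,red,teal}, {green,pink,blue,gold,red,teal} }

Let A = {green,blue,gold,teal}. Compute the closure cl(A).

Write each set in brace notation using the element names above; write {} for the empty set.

cl via duality: int({pink,red}) = {pink}, so X∖{pink} = {green,blue,gold,red,teal}

{green,blue,gold,red,teal}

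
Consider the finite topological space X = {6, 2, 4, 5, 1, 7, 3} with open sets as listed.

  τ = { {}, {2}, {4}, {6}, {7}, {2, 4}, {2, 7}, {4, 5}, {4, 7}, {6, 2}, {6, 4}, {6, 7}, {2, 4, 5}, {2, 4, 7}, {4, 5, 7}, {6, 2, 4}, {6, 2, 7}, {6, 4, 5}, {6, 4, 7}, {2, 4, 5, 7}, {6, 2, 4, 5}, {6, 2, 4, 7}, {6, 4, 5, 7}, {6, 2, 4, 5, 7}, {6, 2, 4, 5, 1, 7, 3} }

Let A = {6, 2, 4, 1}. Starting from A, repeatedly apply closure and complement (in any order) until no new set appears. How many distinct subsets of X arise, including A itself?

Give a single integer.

8

X∖A={5, 7, 3}, int(X∖A)={7}, hence cl(A)={6, 2, 4, 5, 1, 3}
Orbit (k=closure, c=complement):
  1. A     = {6, 2, 4, 1}
  2. kA    = {6, 2, 4, 5, 1, 3}
  3. cA    = {5, 7, 3}
  4. ckA   = {7}
  5. kcA   = {5, 1, 7, 3}
  6. kckA  = {1, 7, 3}
  7. ckcA  = {6, 2, 4}
  8. ckckA = {6, 2, 4, 5}
(closed under both — stop)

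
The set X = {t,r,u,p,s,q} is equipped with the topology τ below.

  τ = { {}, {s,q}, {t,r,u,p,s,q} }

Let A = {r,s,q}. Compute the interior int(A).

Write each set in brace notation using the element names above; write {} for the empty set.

opens ⊆ A: {}, {s,q}; union → int = {s,q}

{s,q}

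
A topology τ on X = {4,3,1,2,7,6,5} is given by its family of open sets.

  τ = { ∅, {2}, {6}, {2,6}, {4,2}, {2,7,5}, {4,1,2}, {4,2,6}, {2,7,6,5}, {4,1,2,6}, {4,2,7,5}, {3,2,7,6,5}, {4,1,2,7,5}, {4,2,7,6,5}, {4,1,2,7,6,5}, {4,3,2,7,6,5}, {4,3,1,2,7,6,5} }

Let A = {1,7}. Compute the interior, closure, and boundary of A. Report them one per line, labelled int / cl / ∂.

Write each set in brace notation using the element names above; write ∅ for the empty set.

open subsets of A: ∅; so int(A) = ∅
closure: X∖int(X∖A) = X∖{4,2,6} = {3,1,7,5}
∂A = {3,1,7,5} minus ∅ = {3,1,7,5}

int(A) = ∅
cl(A)  = {3,1,7,5}
∂A     = {3,1,7,5}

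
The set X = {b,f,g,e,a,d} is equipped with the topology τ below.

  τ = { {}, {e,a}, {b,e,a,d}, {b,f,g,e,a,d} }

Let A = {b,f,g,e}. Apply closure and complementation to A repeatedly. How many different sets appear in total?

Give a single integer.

4

X∖A={a,d}, int(X∖A)={}, hence cl(A)={b,f,g,e,a,d}
Orbit (k=closure, c=complement):
  1. A     = {b,f,g,e}
  2. kA    = {b,f,g,e,a,d}
  3. cA    = {a,d}
  4. ckA   = {}
(closed under both — stop)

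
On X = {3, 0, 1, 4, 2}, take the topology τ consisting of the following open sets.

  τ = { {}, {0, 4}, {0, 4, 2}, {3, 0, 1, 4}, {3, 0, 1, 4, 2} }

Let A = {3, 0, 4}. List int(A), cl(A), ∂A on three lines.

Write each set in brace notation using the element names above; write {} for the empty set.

interior: largest open inside A is {0, 4} (from {}, {0, 4})
cl via duality: int({1, 2}) = {}, so X∖{} = {3, 0, 1, 4, 2}
cl∖int = {3, 1, 2}

int(A) = {0, 4}
cl(A)  = {3, 0, 1, 4, 2}
∂A     = {3, 1, 2}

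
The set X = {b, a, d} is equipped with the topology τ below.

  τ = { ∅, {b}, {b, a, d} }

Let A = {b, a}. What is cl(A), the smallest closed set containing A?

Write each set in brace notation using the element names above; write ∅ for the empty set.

{b, a, d}

cl via duality: int({d}) = ∅, so X∖∅ = {b, a, d}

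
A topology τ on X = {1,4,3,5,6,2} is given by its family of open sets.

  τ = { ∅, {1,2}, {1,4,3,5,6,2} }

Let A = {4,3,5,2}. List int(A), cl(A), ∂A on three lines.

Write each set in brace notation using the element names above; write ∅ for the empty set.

int(A) = ∅
cl(A)  = {1,4,3,5,6,2}
∂A     = {1,4,3,5,6,2}

opens ⊆ A: ∅; union → int = ∅
complement {1,6}; its interior ∅; cl(A) = X∖∅ = {1,4,3,5,6,2}
boundary = {1,4,3,5,6,2} ∖ ∅ = {1,4,3,5,6,2}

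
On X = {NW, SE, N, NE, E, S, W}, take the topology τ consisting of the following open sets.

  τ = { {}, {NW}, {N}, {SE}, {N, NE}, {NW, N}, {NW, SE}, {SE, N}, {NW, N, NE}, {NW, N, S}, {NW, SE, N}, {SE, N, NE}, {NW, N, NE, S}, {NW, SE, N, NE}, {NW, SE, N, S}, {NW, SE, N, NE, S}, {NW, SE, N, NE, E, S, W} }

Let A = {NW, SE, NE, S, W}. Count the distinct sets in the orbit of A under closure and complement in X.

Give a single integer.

complement {N, E}; its interior {N}; cl(A) = X∖{N} = {NW, SE, NE, E, S, W}
With k = closure, c = complement:
  1. A     = {NW, SE, NE, S, W}
  2. kA    = {NW, SE, NE, E, S, W}
  3. cA    = {N, E}
  4. ckA   = {N}
  5. kcA   = {N, NE, E, S, W}
  6. ckcA  = {NW, SE}
  7. kckcA = {NW, SE, E, S, W}
  8. ckckcA = {N, NE}
k, c of each give nothing new

8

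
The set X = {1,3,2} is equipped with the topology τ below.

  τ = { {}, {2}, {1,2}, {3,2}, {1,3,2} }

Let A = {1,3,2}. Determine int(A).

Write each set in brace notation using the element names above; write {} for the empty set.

{1,3,2}

opens ⊆ A: {}, {2}, {1,2}, {3,2}, {1,3,2}; union → int = {1,3,2}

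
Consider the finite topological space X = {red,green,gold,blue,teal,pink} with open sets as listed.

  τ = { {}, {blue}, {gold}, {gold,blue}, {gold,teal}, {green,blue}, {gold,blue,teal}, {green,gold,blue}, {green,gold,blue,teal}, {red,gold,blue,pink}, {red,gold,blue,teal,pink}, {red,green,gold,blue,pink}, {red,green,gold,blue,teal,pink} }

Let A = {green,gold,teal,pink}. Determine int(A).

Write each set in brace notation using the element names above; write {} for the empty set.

open subsets of A: {}, {gold}, {gold,teal}; so int(A) = {gold,teal}

{gold,teal}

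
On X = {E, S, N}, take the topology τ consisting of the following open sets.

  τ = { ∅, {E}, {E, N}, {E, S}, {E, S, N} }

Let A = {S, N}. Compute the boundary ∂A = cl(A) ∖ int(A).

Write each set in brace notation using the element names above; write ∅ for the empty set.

{S, N}

open subsets of A: ∅; so int(A) = ∅
closure: X∖int(X∖A) = X∖{E} = {S, N}
∂A = {S, N} minus ∅ = {S, N}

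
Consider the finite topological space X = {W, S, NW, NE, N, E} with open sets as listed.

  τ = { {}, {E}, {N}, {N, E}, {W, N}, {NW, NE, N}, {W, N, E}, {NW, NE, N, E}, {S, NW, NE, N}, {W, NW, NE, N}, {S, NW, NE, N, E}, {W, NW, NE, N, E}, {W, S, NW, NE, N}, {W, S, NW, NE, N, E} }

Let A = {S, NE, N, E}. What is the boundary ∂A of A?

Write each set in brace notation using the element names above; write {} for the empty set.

open subsets of A: {}, {N}, {E}, {N, E}; so int(A) = {N, E}
closure: X∖int(X∖A) = X∖{} = {W, S, NW, NE, N, E}
∂A = {W, S, NW, NE, N, E} minus {N, E} = {W, S, NW, NE}

{W, S, NW, NE}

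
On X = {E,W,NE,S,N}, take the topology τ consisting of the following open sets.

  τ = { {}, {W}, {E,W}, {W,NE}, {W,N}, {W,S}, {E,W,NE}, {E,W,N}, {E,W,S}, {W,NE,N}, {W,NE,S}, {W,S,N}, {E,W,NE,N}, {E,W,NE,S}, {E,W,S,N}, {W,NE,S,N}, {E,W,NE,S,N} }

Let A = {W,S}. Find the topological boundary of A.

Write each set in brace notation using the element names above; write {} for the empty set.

{E,NE,N}

opens ⊆ A: {}, {W}, {W,S}; union → int = {W,S}
complement {E,NE,N}; its interior {}; cl(A) = X∖{} = {E,W,NE,S,N}
boundary = {E,W,NE,S,N} ∖ {W,S} = {E,NE,N}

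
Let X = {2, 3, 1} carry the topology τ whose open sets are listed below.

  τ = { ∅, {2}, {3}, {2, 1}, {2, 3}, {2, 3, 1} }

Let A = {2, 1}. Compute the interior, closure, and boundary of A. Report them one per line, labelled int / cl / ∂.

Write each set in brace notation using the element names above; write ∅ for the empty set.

U open, U⊆A: ∅, {2}, {2, 1}. int(A) = ⋃ = {2, 1}
X∖A={3}, int(X∖A)={3}, hence cl(A)={2, 1}
∂A: remove int from cl → ∅

int(A) = {2, 1}
cl(A)  = {2, 1}
∂A     = ∅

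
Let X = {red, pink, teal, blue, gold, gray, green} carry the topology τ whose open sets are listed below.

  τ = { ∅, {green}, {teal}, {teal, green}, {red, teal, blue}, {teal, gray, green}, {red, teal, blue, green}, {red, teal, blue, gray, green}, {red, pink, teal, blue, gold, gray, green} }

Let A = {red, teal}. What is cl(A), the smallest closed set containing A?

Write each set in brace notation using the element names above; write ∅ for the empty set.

{red, pink, teal, blue, gold, gray}

X∖A={pink, blue, gold, gray, green}, int(X∖A)={green}, hence cl(A)={red, pink, teal, blue, gold, gray}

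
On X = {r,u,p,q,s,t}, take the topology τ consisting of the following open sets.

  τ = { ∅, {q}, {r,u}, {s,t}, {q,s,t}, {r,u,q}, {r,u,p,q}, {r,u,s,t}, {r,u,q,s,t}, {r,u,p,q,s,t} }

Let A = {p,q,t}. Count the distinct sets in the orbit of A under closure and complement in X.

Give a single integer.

10

X∖A={r,u,s}, int(X∖A)={r,u}, hence cl(A)={p,q,s,t}
Orbit (k=closure, c=complement):
  1. A     = {p,q,t}
  2. kA    = {p,q,s,t}
  3. cA    = {r,u,s}
  4. ckA   = {r,u}
  5. kcA   = {r,u,p,s,t}
  6. kckA  = {r,u,p}
  7. ckcA  = {q}
  8. ckckA = {q,s,t}
  9. kckcA = {p,q}
  10. ckckcA = {r,u,s,t}
(closed under both — stop)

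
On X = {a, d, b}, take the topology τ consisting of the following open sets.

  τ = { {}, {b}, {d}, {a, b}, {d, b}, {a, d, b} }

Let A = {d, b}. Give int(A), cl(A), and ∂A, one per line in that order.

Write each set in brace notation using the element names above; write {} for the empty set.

int(A) = {d, b}
cl(A)  = {a, d, b}
∂A     = {a}

opens ⊆ A: {}, {d}, {b}, {d, b}; union → int = {d, b}
complement {a}; its interior {}; cl(A) = X∖{} = {a, d, b}
boundary = {a, d, b} ∖ {d, b} = {a}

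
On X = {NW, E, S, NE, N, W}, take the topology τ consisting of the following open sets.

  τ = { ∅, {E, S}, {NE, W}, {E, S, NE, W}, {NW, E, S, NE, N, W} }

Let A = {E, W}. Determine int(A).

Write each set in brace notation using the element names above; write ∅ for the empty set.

∅

interior: largest open inside A is ∅ (from ∅)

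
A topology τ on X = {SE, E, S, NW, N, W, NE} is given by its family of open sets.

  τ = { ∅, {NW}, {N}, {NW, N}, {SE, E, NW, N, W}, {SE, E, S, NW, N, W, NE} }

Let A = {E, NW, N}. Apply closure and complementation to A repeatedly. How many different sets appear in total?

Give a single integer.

complement {SE, S, W, NE}; its interior ∅; cl(A) = X∖∅ = {SE, E, S, NW, N, W, NE}
With k = closure, c = complement:
  1. A     = {E, NW, N}
  2. kA    = {SE, E, S, NW, N, W, NE}
  3. cA    = {SE, S, W, NE}
  4. ckA   = ∅
  5. kcA   = {SE, E, S, W, NE}
  6. ckcA  = {NW, N}
k, c of each give nothing new

6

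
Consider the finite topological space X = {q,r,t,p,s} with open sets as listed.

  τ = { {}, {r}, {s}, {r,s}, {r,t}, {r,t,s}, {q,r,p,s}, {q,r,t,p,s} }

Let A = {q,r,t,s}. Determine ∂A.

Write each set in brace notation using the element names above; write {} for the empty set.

{q,p}

U open, U⊆A: {}, {r}, {s}, {r,t}, {r,s}, {r,t,s}. int(A) = ⋃ = {r,t,s}
X∖A={p}, int(X∖A)={}, hence cl(A)={q,r,t,p,s}
∂A: remove int from cl → {q,p}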